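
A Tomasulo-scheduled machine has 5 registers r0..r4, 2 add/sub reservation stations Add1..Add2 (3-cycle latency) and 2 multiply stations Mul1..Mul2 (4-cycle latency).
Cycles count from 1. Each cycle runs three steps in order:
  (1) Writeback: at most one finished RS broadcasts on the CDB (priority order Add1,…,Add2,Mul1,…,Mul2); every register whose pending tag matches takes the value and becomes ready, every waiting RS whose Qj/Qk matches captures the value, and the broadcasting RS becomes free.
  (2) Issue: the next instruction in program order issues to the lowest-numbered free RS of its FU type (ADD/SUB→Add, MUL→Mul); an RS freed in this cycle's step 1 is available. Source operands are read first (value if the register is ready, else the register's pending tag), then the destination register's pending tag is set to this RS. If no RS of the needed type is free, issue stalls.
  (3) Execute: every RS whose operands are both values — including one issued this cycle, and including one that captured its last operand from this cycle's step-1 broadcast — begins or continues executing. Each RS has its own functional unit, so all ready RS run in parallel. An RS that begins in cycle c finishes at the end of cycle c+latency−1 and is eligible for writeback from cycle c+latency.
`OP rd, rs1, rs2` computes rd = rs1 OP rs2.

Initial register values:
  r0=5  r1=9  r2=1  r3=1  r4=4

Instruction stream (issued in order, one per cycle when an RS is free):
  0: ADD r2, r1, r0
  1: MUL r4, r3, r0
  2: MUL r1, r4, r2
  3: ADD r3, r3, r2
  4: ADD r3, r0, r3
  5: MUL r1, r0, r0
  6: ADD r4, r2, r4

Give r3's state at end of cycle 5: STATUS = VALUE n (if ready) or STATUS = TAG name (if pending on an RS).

STATUS = TAG Add2

  c1: issue ADD r2<-Add1  regs: r0:5,r1:9,r2:Add1,r3:1,r4:4
  c2: issue MUL r4<-Mul1  regs: r0:5,r1:9,r2:Add1,r3:1,r4:Mul1
  c3: issue MUL r1<-Mul2  regs: r0:5,r1:Mul2,r2:Add1,r3:1,r4:Mul1
  c4: CDB Add1=14; issue ADD r3<-Add1  regs: r0:5,r1:Mul2,r2:14,r3:Add1,r4:Mul1
  c5: issue ADD r3<-Add2  regs: r0:5,r1:Mul2,r2:14,r3:Add2,r4:Mul1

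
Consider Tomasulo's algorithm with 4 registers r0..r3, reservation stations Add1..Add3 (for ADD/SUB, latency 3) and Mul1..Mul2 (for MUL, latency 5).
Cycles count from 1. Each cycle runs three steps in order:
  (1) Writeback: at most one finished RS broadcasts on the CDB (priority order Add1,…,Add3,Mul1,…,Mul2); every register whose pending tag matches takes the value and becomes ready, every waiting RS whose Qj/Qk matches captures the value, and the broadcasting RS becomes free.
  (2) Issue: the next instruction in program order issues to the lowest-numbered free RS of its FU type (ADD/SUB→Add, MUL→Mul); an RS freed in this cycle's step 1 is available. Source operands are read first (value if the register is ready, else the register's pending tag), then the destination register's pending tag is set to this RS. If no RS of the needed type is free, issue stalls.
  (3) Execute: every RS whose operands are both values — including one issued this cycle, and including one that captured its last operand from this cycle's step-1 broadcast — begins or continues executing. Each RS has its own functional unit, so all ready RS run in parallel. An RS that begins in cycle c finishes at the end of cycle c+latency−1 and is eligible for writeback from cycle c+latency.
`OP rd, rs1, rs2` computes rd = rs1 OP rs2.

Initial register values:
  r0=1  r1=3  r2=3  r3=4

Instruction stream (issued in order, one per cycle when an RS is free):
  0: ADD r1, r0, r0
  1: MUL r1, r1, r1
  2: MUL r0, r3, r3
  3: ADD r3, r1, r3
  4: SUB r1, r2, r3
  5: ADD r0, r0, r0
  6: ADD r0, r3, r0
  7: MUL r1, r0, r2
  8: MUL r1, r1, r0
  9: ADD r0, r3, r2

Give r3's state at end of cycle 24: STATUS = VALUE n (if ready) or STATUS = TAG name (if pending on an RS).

cycle 1: issue ADD r1<-Add1 // r0:1,r1:Add1,r2:3,r3:4
cycle 2: issue MUL r1<-Mul1 // r0:1,r1:Mul1,r2:3,r3:4
cycle 3: issue MUL r0<-Mul2 // r0:Mul2,r1:Mul1,r2:3,r3:4
cycle 4: CDB Add1=2; issue ADD r3<-Add1 // r0:Mul2,r1:Mul1,r2:3,r3:Add1
cycle 5: issue SUB r1<-Add2 // r0:Mul2,r1:Add2,r2:3,r3:Add1
cycle 6: issue ADD r0<-Add3 // r0:Add3,r1:Add2,r2:3,r3:Add1
cycle 7: stall // r0:Add3,r1:Add2,r2:3,r3:Add1
cycle 8: CDB Mul2=16; stall // r0:Add3,r1:Add2,r2:3,r3:Add1
cycle 9: CDB Mul1=4; stall // r0:Add3,r1:Add2,r2:3,r3:Add1
cycle 10: stall // r0:Add3,r1:Add2,r2:3,r3:Add1
cycle 11: CDB Add3=32; issue ADD r0<-Add3 // r0:Add3,r1:Add2,r2:3,r3:Add1
cycle 12: CDB Add1=8; issue MUL r1<-Mul1 // r0:Add3,r1:Mul1,r2:3,r3:8
cycle 13: issue MUL r1<-Mul2 // r0:Add3,r1:Mul2,r2:3,r3:8
cycle 14: issue ADD r0<-Add1 // r0:Add1,r1:Mul2,r2:3,r3:8
cycle 15: CDB Add2=-5 // r0:Add1,r1:Mul2,r2:3,r3:8
cycle 16: CDB Add3=40 // r0:Add1,r1:Mul2,r2:3,r3:8
cycle 17: CDB Add1=11 // r0:11,r1:Mul2,r2:3,r3:8
cycle 18: - // r0:11,r1:Mul2,r2:3,r3:8
cycle 19: - // r0:11,r1:Mul2,r2:3,r3:8
cycle 20: - // r0:11,r1:Mul2,r2:3,r3:8
cycle 21: CDB Mul1=120 // r0:11,r1:Mul2,r2:3,r3:8
cycle 22: - // r0:11,r1:Mul2,r2:3,r3:8
cycle 23: - // r0:11,r1:Mul2,r2:3,r3:8
cycle 24: - // r0:11,r1:Mul2,r2:3,r3:8

STATUS = VALUE 8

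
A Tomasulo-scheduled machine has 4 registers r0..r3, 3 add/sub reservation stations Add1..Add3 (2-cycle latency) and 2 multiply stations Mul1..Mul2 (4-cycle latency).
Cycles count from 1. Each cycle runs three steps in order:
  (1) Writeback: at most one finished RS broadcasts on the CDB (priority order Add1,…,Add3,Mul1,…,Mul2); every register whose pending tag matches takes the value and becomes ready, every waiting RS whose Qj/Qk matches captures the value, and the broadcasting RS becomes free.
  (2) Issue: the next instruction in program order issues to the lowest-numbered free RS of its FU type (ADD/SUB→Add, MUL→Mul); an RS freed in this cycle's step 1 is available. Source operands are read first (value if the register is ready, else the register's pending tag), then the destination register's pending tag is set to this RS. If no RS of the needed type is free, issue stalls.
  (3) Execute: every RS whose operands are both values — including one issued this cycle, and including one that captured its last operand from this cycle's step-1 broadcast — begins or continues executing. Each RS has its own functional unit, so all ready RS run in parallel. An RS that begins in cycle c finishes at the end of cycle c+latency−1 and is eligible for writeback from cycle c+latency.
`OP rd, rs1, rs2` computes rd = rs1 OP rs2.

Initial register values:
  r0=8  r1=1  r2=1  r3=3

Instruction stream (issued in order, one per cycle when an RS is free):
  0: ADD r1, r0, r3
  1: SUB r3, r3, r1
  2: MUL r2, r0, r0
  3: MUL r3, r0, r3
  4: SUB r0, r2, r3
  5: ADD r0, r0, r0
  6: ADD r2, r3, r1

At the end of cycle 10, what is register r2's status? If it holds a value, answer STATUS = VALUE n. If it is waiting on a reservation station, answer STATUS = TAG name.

STATUS = TAG Add3

c1: issue ADD r1<-Add1 | r0:8,r1:Add1,r2:1,r3:3
c2: issue SUB r3<-Add2 | r0:8,r1:Add1,r2:1,r3:Add2
c3: CDB Add1=11; issue MUL r2<-Mul1 | r0:8,r1:11,r2:Mul1,r3:Add2
c4: issue MUL r3<-Mul2 | r0:8,r1:11,r2:Mul1,r3:Mul2
c5: CDB Add2=-8; issue SUB r0<-Add1 | r0:Add1,r1:11,r2:Mul1,r3:Mul2
c6: issue ADD r0<-Add2 | r0:Add2,r1:11,r2:Mul1,r3:Mul2
c7: CDB Mul1=64; issue ADD r2<-Add3 | r0:Add2,r1:11,r2:Add3,r3:Mul2
c8: - | r0:Add2,r1:11,r2:Add3,r3:Mul2
c9: CDB Mul2=-64 | r0:Add2,r1:11,r2:Add3,r3:-64
c10: - | r0:Add2,r1:11,r2:Add3,r3:-64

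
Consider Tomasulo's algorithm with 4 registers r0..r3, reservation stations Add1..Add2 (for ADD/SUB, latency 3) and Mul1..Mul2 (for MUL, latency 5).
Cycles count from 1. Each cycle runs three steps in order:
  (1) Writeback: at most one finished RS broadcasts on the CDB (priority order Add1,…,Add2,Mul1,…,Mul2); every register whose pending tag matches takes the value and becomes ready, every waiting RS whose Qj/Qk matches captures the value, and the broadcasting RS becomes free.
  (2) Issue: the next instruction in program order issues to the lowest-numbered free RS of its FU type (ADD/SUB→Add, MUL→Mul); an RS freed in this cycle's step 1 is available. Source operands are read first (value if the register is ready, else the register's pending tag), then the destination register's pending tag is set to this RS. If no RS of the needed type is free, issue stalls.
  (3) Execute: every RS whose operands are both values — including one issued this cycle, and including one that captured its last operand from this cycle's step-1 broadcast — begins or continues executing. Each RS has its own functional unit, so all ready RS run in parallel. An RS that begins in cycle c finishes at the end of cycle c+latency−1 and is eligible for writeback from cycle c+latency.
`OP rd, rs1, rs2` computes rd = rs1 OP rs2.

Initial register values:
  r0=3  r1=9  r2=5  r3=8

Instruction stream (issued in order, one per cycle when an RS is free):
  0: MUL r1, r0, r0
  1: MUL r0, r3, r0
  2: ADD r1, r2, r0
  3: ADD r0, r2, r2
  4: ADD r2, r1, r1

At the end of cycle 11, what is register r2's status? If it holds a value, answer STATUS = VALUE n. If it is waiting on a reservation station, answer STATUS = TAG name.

STATUS = TAG Add2

cycle 1: issue MUL r1<-Mul1 // r0:3,r1:Mul1,r2:5,r3:8
cycle 2: issue MUL r0<-Mul2 // r0:Mul2,r1:Mul1,r2:5,r3:8
cycle 3: issue ADD r1<-Add1 // r0:Mul2,r1:Add1,r2:5,r3:8
cycle 4: issue ADD r0<-Add2 // r0:Add2,r1:Add1,r2:5,r3:8
cycle 5: stall // r0:Add2,r1:Add1,r2:5,r3:8
cycle 6: CDB Mul1=9; stall // r0:Add2,r1:Add1,r2:5,r3:8
cycle 7: CDB Add2=10; issue ADD r2<-Add2 // r0:10,r1:Add1,r2:Add2,r3:8
cycle 8: CDB Mul2=24 // r0:10,r1:Add1,r2:Add2,r3:8
cycle 9: - // r0:10,r1:Add1,r2:Add2,r3:8
cycle 10: - // r0:10,r1:Add1,r2:Add2,r3:8
cycle 11: CDB Add1=29 // r0:10,r1:29,r2:Add2,r3:8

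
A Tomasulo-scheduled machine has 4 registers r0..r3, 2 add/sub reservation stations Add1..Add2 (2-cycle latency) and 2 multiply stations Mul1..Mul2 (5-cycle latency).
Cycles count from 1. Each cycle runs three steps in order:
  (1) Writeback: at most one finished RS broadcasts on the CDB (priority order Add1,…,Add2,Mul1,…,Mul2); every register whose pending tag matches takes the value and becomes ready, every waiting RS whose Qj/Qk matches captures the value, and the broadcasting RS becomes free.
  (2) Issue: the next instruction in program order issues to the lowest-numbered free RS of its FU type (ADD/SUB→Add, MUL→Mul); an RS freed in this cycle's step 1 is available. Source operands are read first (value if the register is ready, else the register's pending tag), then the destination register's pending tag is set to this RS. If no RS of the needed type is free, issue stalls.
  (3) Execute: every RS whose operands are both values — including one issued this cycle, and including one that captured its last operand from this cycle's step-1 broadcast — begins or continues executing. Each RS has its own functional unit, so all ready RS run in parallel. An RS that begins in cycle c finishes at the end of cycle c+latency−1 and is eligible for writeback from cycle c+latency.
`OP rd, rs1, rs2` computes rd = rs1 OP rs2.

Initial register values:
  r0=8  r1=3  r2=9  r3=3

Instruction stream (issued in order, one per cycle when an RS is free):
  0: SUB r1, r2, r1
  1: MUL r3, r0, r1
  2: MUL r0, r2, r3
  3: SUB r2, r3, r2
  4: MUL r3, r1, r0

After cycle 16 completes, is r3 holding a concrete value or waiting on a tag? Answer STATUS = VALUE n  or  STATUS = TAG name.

STATUS = TAG Mul1

c1: issue SUB r1<-Add1 | r0:8,r1:Add1,r2:9,r3:3
c2: issue MUL r3<-Mul1 | r0:8,r1:Add1,r2:9,r3:Mul1
c3: CDB Add1=6; issue MUL r0<-Mul2 | r0:Mul2,r1:6,r2:9,r3:Mul1
c4: issue SUB r2<-Add1 | r0:Mul2,r1:6,r2:Add1,r3:Mul1
c5: stall | r0:Mul2,r1:6,r2:Add1,r3:Mul1
c6: stall | r0:Mul2,r1:6,r2:Add1,r3:Mul1
c7: stall | r0:Mul2,r1:6,r2:Add1,r3:Mul1
c8: CDB Mul1=48; issue MUL r3<-Mul1 | r0:Mul2,r1:6,r2:Add1,r3:Mul1
c9: - | r0:Mul2,r1:6,r2:Add1,r3:Mul1
c10: CDB Add1=39 | r0:Mul2,r1:6,r2:39,r3:Mul1
c11: - | r0:Mul2,r1:6,r2:39,r3:Mul1
c12: - | r0:Mul2,r1:6,r2:39,r3:Mul1
c13: CDB Mul2=432 | r0:432,r1:6,r2:39,r3:Mul1
c14: - | r0:432,r1:6,r2:39,r3:Mul1
c15: - | r0:432,r1:6,r2:39,r3:Mul1
c16: - | r0:432,r1:6,r2:39,r3:Mul1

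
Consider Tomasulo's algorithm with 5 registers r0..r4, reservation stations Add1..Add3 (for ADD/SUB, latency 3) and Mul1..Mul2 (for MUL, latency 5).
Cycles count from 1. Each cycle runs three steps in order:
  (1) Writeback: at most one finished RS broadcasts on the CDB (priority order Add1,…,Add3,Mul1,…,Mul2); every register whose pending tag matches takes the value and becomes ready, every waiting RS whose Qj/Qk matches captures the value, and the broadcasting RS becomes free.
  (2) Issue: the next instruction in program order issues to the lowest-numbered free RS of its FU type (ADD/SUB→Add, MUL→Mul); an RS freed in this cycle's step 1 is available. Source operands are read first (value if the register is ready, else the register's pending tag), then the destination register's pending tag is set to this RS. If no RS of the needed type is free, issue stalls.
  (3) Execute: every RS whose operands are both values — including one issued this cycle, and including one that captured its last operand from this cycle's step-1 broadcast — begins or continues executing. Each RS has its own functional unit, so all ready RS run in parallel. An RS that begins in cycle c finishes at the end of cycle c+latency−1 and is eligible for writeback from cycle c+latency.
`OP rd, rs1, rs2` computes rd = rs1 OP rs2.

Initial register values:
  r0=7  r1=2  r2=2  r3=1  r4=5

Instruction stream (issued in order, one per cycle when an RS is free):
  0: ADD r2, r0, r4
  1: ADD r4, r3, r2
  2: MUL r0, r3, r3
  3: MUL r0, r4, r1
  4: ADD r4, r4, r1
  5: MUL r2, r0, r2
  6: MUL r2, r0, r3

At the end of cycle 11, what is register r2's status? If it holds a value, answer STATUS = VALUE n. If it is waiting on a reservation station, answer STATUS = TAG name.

c1: issue ADD r2<-Add1 | r0:7,r1:2,r2:Add1,r3:1,r4:5
c2: issue ADD r4<-Add2 | r0:7,r1:2,r2:Add1,r3:1,r4:Add2
c3: issue MUL r0<-Mul1 | r0:Mul1,r1:2,r2:Add1,r3:1,r4:Add2
c4: CDB Add1=12; issue MUL r0<-Mul2 | r0:Mul2,r1:2,r2:12,r3:1,r4:Add2
c5: issue ADD r4<-Add1 | r0:Mul2,r1:2,r2:12,r3:1,r4:Add1
c6: stall | r0:Mul2,r1:2,r2:12,r3:1,r4:Add1
c7: CDB Add2=13; stall | r0:Mul2,r1:2,r2:12,r3:1,r4:Add1
c8: CDB Mul1=1; issue MUL r2<-Mul1 | r0:Mul2,r1:2,r2:Mul1,r3:1,r4:Add1
c9: stall | r0:Mul2,r1:2,r2:Mul1,r3:1,r4:Add1
c10: CDB Add1=15; stall | r0:Mul2,r1:2,r2:Mul1,r3:1,r4:15
c11: stall | r0:Mul2,r1:2,r2:Mul1,r3:1,r4:15

STATUS = TAG Mul1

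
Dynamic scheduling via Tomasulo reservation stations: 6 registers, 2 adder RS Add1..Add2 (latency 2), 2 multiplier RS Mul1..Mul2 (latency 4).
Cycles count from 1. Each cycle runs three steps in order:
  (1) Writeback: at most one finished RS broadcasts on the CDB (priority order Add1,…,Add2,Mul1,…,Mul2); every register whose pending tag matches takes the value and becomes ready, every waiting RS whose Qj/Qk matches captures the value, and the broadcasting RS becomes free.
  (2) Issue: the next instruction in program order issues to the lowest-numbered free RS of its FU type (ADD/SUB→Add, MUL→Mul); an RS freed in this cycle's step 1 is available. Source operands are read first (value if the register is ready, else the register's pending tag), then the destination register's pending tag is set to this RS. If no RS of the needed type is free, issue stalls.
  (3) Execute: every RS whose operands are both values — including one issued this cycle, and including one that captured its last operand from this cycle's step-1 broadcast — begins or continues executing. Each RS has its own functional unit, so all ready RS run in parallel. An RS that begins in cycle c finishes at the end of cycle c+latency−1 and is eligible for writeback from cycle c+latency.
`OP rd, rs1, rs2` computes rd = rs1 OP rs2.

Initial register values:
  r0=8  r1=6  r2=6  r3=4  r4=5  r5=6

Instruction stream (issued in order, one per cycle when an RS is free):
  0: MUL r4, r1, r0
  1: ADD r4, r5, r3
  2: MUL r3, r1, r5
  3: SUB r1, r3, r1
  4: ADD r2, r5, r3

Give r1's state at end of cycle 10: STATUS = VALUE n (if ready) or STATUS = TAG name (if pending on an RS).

STATUS = VALUE 30

  c1: issue MUL r4<-Mul1  regs: r0:8,r1:6,r2:6,r3:4,r4:Mul1,r5:6
  c2: issue ADD r4<-Add1  regs: r0:8,r1:6,r2:6,r3:4,r4:Add1,r5:6
  c3: issue MUL r3<-Mul2  regs: r0:8,r1:6,r2:6,r3:Mul2,r4:Add1,r5:6
  c4: CDB Add1=10; issue SUB r1<-Add1  regs: r0:8,r1:Add1,r2:6,r3:Mul2,r4:10,r5:6
  c5: CDB Mul1=48; issue ADD r2<-Add2  regs: r0:8,r1:Add1,r2:Add2,r3:Mul2,r4:10,r5:6
  c6: -  regs: r0:8,r1:Add1,r2:Add2,r3:Mul2,r4:10,r5:6
  c7: CDB Mul2=36  regs: r0:8,r1:Add1,r2:Add2,r3:36,r4:10,r5:6
  c8: -  regs: r0:8,r1:Add1,r2:Add2,r3:36,r4:10,r5:6
  c9: CDB Add1=30  regs: r0:8,r1:30,r2:Add2,r3:36,r4:10,r5:6
  c10: CDB Add2=42  regs: r0:8,r1:30,r2:42,r3:36,r4:10,r5:6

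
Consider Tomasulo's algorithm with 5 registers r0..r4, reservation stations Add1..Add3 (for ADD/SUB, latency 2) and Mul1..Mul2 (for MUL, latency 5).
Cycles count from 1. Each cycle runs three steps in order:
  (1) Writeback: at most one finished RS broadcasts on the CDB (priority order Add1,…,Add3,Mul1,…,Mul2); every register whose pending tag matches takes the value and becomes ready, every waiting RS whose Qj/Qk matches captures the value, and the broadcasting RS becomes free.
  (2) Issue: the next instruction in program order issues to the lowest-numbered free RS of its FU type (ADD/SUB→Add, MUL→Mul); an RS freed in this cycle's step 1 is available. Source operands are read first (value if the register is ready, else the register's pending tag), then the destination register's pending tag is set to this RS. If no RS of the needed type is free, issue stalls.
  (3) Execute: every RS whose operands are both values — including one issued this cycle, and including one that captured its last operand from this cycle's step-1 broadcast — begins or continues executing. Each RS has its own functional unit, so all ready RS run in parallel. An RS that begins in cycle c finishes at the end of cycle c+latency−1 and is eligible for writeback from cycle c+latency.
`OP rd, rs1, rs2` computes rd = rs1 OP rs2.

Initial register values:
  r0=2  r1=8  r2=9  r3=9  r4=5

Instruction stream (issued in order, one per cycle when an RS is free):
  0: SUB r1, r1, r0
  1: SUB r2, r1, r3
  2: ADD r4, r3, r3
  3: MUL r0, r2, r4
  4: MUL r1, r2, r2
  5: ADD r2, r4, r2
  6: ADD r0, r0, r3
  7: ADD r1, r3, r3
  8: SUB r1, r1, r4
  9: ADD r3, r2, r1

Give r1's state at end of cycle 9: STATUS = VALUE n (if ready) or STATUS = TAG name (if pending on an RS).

STATUS = TAG Add3

cycle 1: issue SUB r1<-Add1 // r0:2,r1:Add1,r2:9,r3:9,r4:5
cycle 2: issue SUB r2<-Add2 // r0:2,r1:Add1,r2:Add2,r3:9,r4:5
cycle 3: CDB Add1=6; issue ADD r4<-Add1 // r0:2,r1:6,r2:Add2,r3:9,r4:Add1
cycle 4: issue MUL r0<-Mul1 // r0:Mul1,r1:6,r2:Add2,r3:9,r4:Add1
cycle 5: CDB Add1=18; issue MUL r1<-Mul2 // r0:Mul1,r1:Mul2,r2:Add2,r3:9,r4:18
cycle 6: CDB Add2=-3; issue ADD r2<-Add1 // r0:Mul1,r1:Mul2,r2:Add1,r3:9,r4:18
cycle 7: issue ADD r0<-Add2 // r0:Add2,r1:Mul2,r2:Add1,r3:9,r4:18
cycle 8: CDB Add1=15; issue ADD r1<-Add1 // r0:Add2,r1:Add1,r2:15,r3:9,r4:18
cycle 9: issue SUB r1<-Add3 // r0:Add2,r1:Add3,r2:15,r3:9,r4:18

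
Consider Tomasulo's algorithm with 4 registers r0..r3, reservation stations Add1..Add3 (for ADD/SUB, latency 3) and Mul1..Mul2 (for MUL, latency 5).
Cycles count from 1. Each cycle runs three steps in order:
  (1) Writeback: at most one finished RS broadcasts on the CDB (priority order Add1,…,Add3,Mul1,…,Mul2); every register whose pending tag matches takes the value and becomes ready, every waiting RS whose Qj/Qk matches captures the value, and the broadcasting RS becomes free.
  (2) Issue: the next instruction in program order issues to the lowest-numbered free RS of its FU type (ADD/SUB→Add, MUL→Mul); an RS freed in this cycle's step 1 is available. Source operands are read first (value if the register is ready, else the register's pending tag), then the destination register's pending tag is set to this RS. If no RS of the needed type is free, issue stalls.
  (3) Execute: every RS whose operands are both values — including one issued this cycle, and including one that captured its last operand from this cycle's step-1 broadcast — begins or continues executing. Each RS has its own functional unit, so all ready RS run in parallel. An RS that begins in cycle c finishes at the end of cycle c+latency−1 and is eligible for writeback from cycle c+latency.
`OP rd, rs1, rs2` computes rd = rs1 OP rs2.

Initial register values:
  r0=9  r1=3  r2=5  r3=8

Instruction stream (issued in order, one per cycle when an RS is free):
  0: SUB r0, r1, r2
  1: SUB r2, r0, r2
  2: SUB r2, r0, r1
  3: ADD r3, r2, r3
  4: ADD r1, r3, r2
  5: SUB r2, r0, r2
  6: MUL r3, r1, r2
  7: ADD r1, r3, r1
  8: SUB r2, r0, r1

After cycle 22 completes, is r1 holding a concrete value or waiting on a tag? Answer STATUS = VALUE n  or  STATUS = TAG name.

STATUS = VALUE -8

  c1: issue SUB r0<-Add1  regs: r0:Add1,r1:3,r2:5,r3:8
  c2: issue SUB r2<-Add2  regs: r0:Add1,r1:3,r2:Add2,r3:8
  c3: issue SUB r2<-Add3  regs: r0:Add1,r1:3,r2:Add3,r3:8
  c4: CDB Add1=-2; issue ADD r3<-Add1  regs: r0:-2,r1:3,r2:Add3,r3:Add1
  c5: stall  regs: r0:-2,r1:3,r2:Add3,r3:Add1
  c6: stall  regs: r0:-2,r1:3,r2:Add3,r3:Add1
  c7: CDB Add2=-7; issue ADD r1<-Add2  regs: r0:-2,r1:Add2,r2:Add3,r3:Add1
  c8: CDB Add3=-5; issue SUB r2<-Add3  regs: r0:-2,r1:Add2,r2:Add3,r3:Add1
  c9: issue MUL r3<-Mul1  regs: r0:-2,r1:Add2,r2:Add3,r3:Mul1
  c10: stall  regs: r0:-2,r1:Add2,r2:Add3,r3:Mul1
  c11: CDB Add1=3; issue ADD r1<-Add1  regs: r0:-2,r1:Add1,r2:Add3,r3:Mul1
  c12: CDB Add3=3; issue SUB r2<-Add3  regs: r0:-2,r1:Add1,r2:Add3,r3:Mul1
  c13: -  regs: r0:-2,r1:Add1,r2:Add3,r3:Mul1
  c14: CDB Add2=-2  regs: r0:-2,r1:Add1,r2:Add3,r3:Mul1
  c15: -  regs: r0:-2,r1:Add1,r2:Add3,r3:Mul1
  c16: -  regs: r0:-2,r1:Add1,r2:Add3,r3:Mul1
  c17: -  regs: r0:-2,r1:Add1,r2:Add3,r3:Mul1
  c18: -  regs: r0:-2,r1:Add1,r2:Add3,r3:Mul1
  c19: CDB Mul1=-6  regs: r0:-2,r1:Add1,r2:Add3,r3:-6
  c20: -  regs: r0:-2,r1:Add1,r2:Add3,r3:-6
  c21: -  regs: r0:-2,r1:Add1,r2:Add3,r3:-6
  c22: CDB Add1=-8  regs: r0:-2,r1:-8,r2:Add3,r3:-6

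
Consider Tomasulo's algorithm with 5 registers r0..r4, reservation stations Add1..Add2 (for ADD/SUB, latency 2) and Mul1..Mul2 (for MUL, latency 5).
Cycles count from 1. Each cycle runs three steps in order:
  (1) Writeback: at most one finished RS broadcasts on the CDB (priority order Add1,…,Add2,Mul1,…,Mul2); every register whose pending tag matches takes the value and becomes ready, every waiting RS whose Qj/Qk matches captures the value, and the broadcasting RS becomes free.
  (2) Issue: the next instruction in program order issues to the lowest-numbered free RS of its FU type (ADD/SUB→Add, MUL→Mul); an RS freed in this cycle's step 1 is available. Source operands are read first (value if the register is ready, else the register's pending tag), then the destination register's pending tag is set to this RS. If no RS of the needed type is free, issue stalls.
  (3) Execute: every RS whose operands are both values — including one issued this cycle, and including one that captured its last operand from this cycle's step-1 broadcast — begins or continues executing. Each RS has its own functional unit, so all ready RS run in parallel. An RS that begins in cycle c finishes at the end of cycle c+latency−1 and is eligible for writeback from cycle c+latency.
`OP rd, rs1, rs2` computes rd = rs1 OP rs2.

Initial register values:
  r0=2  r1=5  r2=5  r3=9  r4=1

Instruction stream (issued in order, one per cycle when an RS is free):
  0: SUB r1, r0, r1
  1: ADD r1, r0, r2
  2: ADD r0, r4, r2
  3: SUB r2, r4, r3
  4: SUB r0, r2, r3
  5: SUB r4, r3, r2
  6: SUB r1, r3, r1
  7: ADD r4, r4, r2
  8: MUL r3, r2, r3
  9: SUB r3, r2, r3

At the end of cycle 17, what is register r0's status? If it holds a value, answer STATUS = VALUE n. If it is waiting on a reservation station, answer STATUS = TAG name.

c1: issue SUB r1<-Add1 | r0:2,r1:Add1,r2:5,r3:9,r4:1
c2: issue ADD r1<-Add2 | r0:2,r1:Add2,r2:5,r3:9,r4:1
c3: CDB Add1=-3; issue ADD r0<-Add1 | r0:Add1,r1:Add2,r2:5,r3:9,r4:1
c4: CDB Add2=7; issue SUB r2<-Add2 | r0:Add1,r1:7,r2:Add2,r3:9,r4:1
c5: CDB Add1=6; issue SUB r0<-Add1 | r0:Add1,r1:7,r2:Add2,r3:9,r4:1
c6: CDB Add2=-8; issue SUB r4<-Add2 | r0:Add1,r1:7,r2:-8,r3:9,r4:Add2
c7: stall | r0:Add1,r1:7,r2:-8,r3:9,r4:Add2
c8: CDB Add1=-17; issue SUB r1<-Add1 | r0:-17,r1:Add1,r2:-8,r3:9,r4:Add2
c9: CDB Add2=17; issue ADD r4<-Add2 | r0:-17,r1:Add1,r2:-8,r3:9,r4:Add2
c10: CDB Add1=2; issue MUL r3<-Mul1 | r0:-17,r1:2,r2:-8,r3:Mul1,r4:Add2
c11: CDB Add2=9; issue SUB r3<-Add1 | r0:-17,r1:2,r2:-8,r3:Add1,r4:9
c12: - | r0:-17,r1:2,r2:-8,r3:Add1,r4:9
c13: - | r0:-17,r1:2,r2:-8,r3:Add1,r4:9
c14: - | r0:-17,r1:2,r2:-8,r3:Add1,r4:9
c15: CDB Mul1=-72 | r0:-17,r1:2,r2:-8,r3:Add1,r4:9
c16: - | r0:-17,r1:2,r2:-8,r3:Add1,r4:9
c17: CDB Add1=64 | r0:-17,r1:2,r2:-8,r3:64,r4:9

STATUS = VALUE -17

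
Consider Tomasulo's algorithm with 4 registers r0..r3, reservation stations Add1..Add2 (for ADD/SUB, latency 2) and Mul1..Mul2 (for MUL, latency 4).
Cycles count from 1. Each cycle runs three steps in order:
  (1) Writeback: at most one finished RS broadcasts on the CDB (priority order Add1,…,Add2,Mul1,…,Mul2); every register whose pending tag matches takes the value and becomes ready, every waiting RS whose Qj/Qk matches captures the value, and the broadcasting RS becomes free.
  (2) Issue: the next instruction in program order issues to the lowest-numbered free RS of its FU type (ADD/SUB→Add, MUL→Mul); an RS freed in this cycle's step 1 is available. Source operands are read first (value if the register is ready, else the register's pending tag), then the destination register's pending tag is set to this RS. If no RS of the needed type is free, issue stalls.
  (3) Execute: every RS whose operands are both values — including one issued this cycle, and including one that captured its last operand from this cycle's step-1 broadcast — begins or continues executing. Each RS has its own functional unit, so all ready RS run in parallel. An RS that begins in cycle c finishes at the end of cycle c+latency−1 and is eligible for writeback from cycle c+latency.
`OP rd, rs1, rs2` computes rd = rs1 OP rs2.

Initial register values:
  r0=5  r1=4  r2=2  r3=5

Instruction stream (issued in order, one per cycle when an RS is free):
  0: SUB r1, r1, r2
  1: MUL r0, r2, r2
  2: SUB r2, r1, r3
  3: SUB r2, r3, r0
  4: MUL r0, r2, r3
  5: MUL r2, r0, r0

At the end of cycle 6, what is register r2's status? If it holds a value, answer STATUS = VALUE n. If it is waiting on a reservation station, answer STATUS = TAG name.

STATUS = TAG Mul1

c1: issue SUB r1<-Add1 | r0:5,r1:Add1,r2:2,r3:5
c2: issue MUL r0<-Mul1 | r0:Mul1,r1:Add1,r2:2,r3:5
c3: CDB Add1=2; issue SUB r2<-Add1 | r0:Mul1,r1:2,r2:Add1,r3:5
c4: issue SUB r2<-Add2 | r0:Mul1,r1:2,r2:Add2,r3:5
c5: CDB Add1=-3; issue MUL r0<-Mul2 | r0:Mul2,r1:2,r2:Add2,r3:5
c6: CDB Mul1=4; issue MUL r2<-Mul1 | r0:Mul2,r1:2,r2:Mul1,r3:5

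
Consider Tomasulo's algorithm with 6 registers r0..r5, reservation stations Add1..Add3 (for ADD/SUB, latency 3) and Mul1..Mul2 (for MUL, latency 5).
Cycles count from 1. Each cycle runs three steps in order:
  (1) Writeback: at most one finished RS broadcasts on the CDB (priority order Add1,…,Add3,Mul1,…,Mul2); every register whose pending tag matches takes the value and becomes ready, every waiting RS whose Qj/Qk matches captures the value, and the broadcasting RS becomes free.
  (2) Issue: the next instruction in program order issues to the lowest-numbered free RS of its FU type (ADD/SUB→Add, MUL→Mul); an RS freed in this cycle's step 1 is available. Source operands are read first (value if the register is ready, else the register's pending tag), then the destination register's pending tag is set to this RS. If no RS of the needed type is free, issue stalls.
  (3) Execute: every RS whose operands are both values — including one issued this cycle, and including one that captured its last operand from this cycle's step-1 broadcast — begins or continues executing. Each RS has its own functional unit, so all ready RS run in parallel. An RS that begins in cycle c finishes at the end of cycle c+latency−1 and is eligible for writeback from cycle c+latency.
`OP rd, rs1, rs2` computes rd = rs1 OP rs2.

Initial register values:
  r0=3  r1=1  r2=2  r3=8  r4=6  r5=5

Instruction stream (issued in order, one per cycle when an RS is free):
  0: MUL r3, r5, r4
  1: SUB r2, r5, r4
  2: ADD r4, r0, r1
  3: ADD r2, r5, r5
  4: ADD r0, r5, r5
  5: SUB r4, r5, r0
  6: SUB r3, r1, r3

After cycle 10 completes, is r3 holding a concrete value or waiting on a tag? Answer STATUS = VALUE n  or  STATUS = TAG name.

cycle 1: issue MUL r3<-Mul1 // r0:3,r1:1,r2:2,r3:Mul1,r4:6,r5:5
cycle 2: issue SUB r2<-Add1 // r0:3,r1:1,r2:Add1,r3:Mul1,r4:6,r5:5
cycle 3: issue ADD r4<-Add2 // r0:3,r1:1,r2:Add1,r3:Mul1,r4:Add2,r5:5
cycle 4: issue ADD r2<-Add3 // r0:3,r1:1,r2:Add3,r3:Mul1,r4:Add2,r5:5
cycle 5: CDB Add1=-1; issue ADD r0<-Add1 // r0:Add1,r1:1,r2:Add3,r3:Mul1,r4:Add2,r5:5
cycle 6: CDB Add2=4; issue SUB r4<-Add2 // r0:Add1,r1:1,r2:Add3,r3:Mul1,r4:Add2,r5:5
cycle 7: CDB Add3=10; issue SUB r3<-Add3 // r0:Add1,r1:1,r2:10,r3:Add3,r4:Add2,r5:5
cycle 8: CDB Add1=10 // r0:10,r1:1,r2:10,r3:Add3,r4:Add2,r5:5
cycle 9: CDB Mul1=30 // r0:10,r1:1,r2:10,r3:Add3,r4:Add2,r5:5
cycle 10: - // r0:10,r1:1,r2:10,r3:Add3,r4:Add2,r5:5

STATUS = TAG Add3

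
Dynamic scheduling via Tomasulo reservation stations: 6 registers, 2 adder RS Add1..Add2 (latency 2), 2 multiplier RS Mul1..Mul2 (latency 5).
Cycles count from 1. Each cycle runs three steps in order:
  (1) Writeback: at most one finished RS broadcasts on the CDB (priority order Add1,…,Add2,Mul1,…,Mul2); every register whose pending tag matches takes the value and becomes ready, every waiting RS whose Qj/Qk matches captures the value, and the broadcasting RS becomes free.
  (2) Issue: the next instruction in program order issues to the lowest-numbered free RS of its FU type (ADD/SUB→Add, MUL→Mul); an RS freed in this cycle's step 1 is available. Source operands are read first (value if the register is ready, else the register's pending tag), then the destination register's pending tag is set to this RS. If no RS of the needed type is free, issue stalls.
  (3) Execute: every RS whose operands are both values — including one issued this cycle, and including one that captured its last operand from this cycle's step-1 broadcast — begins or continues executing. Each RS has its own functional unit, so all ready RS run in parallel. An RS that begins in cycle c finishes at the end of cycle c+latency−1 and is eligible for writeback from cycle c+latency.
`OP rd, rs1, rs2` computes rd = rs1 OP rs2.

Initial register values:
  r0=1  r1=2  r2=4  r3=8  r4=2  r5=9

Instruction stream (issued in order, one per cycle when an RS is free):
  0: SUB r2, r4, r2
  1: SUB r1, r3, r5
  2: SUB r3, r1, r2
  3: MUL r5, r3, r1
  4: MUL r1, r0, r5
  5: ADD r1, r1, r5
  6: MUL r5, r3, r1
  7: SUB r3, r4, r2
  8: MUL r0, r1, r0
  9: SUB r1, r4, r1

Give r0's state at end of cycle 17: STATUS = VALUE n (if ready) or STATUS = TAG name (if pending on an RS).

STATUS = TAG Mul2

cycle 1: issue SUB r2<-Add1 // r0:1,r1:2,r2:Add1,r3:8,r4:2,r5:9
cycle 2: issue SUB r1<-Add2 // r0:1,r1:Add2,r2:Add1,r3:8,r4:2,r5:9
cycle 3: CDB Add1=-2; issue SUB r3<-Add1 // r0:1,r1:Add2,r2:-2,r3:Add1,r4:2,r5:9
cycle 4: CDB Add2=-1; issue MUL r5<-Mul1 // r0:1,r1:-1,r2:-2,r3:Add1,r4:2,r5:Mul1
cycle 5: issue MUL r1<-Mul2 // r0:1,r1:Mul2,r2:-2,r3:Add1,r4:2,r5:Mul1
cycle 6: CDB Add1=1; issue ADD r1<-Add1 // r0:1,r1:Add1,r2:-2,r3:1,r4:2,r5:Mul1
cycle 7: stall // r0:1,r1:Add1,r2:-2,r3:1,r4:2,r5:Mul1
cycle 8: stall // r0:1,r1:Add1,r2:-2,r3:1,r4:2,r5:Mul1
cycle 9: stall // r0:1,r1:Add1,r2:-2,r3:1,r4:2,r5:Mul1
cycle 10: stall // r0:1,r1:Add1,r2:-2,r3:1,r4:2,r5:Mul1
cycle 11: CDB Mul1=-1; issue MUL r5<-Mul1 // r0:1,r1:Add1,r2:-2,r3:1,r4:2,r5:Mul1
cycle 12: issue SUB r3<-Add2 // r0:1,r1:Add1,r2:-2,r3:Add2,r4:2,r5:Mul1
cycle 13: stall // r0:1,r1:Add1,r2:-2,r3:Add2,r4:2,r5:Mul1
cycle 14: CDB Add2=4; stall // r0:1,r1:Add1,r2:-2,r3:4,r4:2,r5:Mul1
cycle 15: stall // r0:1,r1:Add1,r2:-2,r3:4,r4:2,r5:Mul1
cycle 16: CDB Mul2=-1; issue MUL r0<-Mul2 // r0:Mul2,r1:Add1,r2:-2,r3:4,r4:2,r5:Mul1
cycle 17: issue SUB r1<-Add2 // r0:Mul2,r1:Add2,r2:-2,r3:4,r4:2,r5:Mul1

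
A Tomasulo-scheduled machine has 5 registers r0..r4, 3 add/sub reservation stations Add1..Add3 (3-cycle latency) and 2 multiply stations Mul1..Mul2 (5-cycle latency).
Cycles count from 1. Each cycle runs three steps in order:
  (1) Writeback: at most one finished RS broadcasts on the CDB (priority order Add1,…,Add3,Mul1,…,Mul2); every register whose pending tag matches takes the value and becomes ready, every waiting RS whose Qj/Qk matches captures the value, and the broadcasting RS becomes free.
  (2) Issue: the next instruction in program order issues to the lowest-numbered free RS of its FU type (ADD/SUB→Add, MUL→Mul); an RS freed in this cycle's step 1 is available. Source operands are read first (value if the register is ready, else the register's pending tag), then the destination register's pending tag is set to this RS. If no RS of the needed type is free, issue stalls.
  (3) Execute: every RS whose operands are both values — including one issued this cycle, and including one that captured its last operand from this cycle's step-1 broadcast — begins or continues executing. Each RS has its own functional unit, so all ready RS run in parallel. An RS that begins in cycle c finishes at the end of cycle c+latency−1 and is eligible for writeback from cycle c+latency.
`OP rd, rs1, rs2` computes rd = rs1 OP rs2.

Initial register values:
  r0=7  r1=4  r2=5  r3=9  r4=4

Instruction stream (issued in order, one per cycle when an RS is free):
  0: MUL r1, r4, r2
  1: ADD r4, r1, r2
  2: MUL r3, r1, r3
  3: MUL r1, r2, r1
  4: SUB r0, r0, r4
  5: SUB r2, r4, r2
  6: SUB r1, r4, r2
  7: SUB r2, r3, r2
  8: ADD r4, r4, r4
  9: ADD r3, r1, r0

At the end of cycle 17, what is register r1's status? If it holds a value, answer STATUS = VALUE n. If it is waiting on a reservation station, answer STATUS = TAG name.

cycle 1: issue MUL r1<-Mul1 // r0:7,r1:Mul1,r2:5,r3:9,r4:4
cycle 2: issue ADD r4<-Add1 // r0:7,r1:Mul1,r2:5,r3:9,r4:Add1
cycle 3: issue MUL r3<-Mul2 // r0:7,r1:Mul1,r2:5,r3:Mul2,r4:Add1
cycle 4: stall // r0:7,r1:Mul1,r2:5,r3:Mul2,r4:Add1
cycle 5: stall // r0:7,r1:Mul1,r2:5,r3:Mul2,r4:Add1
cycle 6: CDB Mul1=20; issue MUL r1<-Mul1 // r0:7,r1:Mul1,r2:5,r3:Mul2,r4:Add1
cycle 7: issue SUB r0<-Add2 // r0:Add2,r1:Mul1,r2:5,r3:Mul2,r4:Add1
cycle 8: issue SUB r2<-Add3 // r0:Add2,r1:Mul1,r2:Add3,r3:Mul2,r4:Add1
cycle 9: CDB Add1=25; issue SUB r1<-Add1 // r0:Add2,r1:Add1,r2:Add3,r3:Mul2,r4:25
cycle 10: stall // r0:Add2,r1:Add1,r2:Add3,r3:Mul2,r4:25
cycle 11: CDB Mul1=100; stall // r0:Add2,r1:Add1,r2:Add3,r3:Mul2,r4:25
cycle 12: CDB Add2=-18; issue SUB r2<-Add2 // r0:-18,r1:Add1,r2:Add2,r3:Mul2,r4:25
cycle 13: CDB Add3=20; issue ADD r4<-Add3 // r0:-18,r1:Add1,r2:Add2,r3:Mul2,r4:Add3
cycle 14: CDB Mul2=180; stall // r0:-18,r1:Add1,r2:Add2,r3:180,r4:Add3
cycle 15: stall // r0:-18,r1:Add1,r2:Add2,r3:180,r4:Add3
cycle 16: CDB Add1=5; issue ADD r3<-Add1 // r0:-18,r1:5,r2:Add2,r3:Add1,r4:Add3
cycle 17: CDB Add2=160 // r0:-18,r1:5,r2:160,r3:Add1,r4:Add3

STATUS = VALUE 5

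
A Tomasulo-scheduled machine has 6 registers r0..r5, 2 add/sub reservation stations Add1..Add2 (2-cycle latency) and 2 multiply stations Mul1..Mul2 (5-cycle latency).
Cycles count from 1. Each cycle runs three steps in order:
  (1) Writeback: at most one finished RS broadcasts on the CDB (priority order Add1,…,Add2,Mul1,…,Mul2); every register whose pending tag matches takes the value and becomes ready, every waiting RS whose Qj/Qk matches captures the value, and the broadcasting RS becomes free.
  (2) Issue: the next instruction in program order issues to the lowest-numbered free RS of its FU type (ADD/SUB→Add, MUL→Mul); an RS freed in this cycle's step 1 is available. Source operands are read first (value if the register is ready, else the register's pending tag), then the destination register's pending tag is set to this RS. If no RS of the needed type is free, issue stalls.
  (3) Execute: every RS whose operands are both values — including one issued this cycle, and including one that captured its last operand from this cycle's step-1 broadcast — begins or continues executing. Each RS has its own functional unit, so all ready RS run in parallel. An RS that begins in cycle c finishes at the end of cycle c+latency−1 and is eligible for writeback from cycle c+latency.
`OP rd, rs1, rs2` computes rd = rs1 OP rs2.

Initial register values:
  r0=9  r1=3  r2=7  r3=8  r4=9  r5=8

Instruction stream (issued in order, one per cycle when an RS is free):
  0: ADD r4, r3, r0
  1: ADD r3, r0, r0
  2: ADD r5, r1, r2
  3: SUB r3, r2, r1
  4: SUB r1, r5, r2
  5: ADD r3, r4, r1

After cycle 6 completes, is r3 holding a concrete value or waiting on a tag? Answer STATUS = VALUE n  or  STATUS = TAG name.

cycle 1: issue ADD r4<-Add1 // r0:9,r1:3,r2:7,r3:8,r4:Add1,r5:8
cycle 2: issue ADD r3<-Add2 // r0:9,r1:3,r2:7,r3:Add2,r4:Add1,r5:8
cycle 3: CDB Add1=17; issue ADD r5<-Add1 // r0:9,r1:3,r2:7,r3:Add2,r4:17,r5:Add1
cycle 4: CDB Add2=18; issue SUB r3<-Add2 // r0:9,r1:3,r2:7,r3:Add2,r4:17,r5:Add1
cycle 5: CDB Add1=10; issue SUB r1<-Add1 // r0:9,r1:Add1,r2:7,r3:Add2,r4:17,r5:10
cycle 6: CDB Add2=4; issue ADD r3<-Add2 // r0:9,r1:Add1,r2:7,r3:Add2,r4:17,r5:10

STATUS = TAG Add2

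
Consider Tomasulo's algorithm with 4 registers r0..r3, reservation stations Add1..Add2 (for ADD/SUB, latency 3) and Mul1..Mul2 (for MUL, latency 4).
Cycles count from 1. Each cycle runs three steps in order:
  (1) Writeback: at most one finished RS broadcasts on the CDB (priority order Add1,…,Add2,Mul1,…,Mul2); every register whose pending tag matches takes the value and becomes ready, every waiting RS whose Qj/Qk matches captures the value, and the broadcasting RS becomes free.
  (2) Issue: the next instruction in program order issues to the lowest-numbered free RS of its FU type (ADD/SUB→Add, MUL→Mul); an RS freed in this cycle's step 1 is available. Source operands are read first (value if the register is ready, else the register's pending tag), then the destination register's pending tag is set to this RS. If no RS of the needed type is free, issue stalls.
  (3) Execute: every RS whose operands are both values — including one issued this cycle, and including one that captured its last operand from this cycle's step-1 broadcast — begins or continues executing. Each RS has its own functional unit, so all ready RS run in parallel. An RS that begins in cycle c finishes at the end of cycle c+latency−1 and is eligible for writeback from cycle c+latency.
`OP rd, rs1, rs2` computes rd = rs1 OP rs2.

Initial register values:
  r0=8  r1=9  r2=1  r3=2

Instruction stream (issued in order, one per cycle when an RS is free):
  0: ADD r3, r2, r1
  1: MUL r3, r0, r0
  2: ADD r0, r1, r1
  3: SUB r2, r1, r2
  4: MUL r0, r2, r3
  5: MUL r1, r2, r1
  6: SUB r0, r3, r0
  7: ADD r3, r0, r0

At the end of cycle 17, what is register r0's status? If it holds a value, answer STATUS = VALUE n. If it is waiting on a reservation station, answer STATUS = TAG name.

c1: issue ADD r3<-Add1 | r0:8,r1:9,r2:1,r3:Add1
c2: issue MUL r3<-Mul1 | r0:8,r1:9,r2:1,r3:Mul1
c3: issue ADD r0<-Add2 | r0:Add2,r1:9,r2:1,r3:Mul1
c4: CDB Add1=10; issue SUB r2<-Add1 | r0:Add2,r1:9,r2:Add1,r3:Mul1
c5: issue MUL r0<-Mul2 | r0:Mul2,r1:9,r2:Add1,r3:Mul1
c6: CDB Add2=18; stall | r0:Mul2,r1:9,r2:Add1,r3:Mul1
c7: CDB Add1=8; stall | r0:Mul2,r1:9,r2:8,r3:Mul1
c8: CDB Mul1=64; issue MUL r1<-Mul1 | r0:Mul2,r1:Mul1,r2:8,r3:64
c9: issue SUB r0<-Add1 | r0:Add1,r1:Mul1,r2:8,r3:64
c10: issue ADD r3<-Add2 | r0:Add1,r1:Mul1,r2:8,r3:Add2
c11: - | r0:Add1,r1:Mul1,r2:8,r3:Add2
c12: CDB Mul1=72 | r0:Add1,r1:72,r2:8,r3:Add2
c13: CDB Mul2=512 | r0:Add1,r1:72,r2:8,r3:Add2
c14: - | r0:Add1,r1:72,r2:8,r3:Add2
c15: - | r0:Add1,r1:72,r2:8,r3:Add2
c16: CDB Add1=-448 | r0:-448,r1:72,r2:8,r3:Add2
c17: - | r0:-448,r1:72,r2:8,r3:Add2

STATUS = VALUE -448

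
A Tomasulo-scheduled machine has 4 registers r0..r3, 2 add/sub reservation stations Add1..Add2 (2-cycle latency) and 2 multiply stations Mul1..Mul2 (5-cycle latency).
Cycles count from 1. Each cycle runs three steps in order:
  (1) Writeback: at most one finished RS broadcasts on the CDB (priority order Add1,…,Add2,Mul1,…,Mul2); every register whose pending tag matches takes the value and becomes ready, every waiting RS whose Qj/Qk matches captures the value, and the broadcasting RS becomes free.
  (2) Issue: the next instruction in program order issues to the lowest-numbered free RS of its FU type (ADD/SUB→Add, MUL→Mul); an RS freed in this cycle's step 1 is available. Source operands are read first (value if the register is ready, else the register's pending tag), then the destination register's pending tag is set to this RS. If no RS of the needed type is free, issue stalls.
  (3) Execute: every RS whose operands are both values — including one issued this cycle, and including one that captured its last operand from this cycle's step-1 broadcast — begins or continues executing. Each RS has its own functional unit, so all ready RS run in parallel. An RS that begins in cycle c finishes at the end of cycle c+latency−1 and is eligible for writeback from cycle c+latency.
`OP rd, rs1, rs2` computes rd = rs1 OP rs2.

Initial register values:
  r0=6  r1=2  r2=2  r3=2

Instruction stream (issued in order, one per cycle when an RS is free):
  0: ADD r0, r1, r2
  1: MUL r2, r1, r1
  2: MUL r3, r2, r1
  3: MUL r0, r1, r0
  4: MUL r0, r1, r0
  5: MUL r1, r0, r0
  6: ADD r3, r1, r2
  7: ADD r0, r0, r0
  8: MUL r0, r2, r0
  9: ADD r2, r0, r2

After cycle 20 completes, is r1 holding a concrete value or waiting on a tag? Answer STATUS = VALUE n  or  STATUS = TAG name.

c1: issue ADD r0<-Add1 | r0:Add1,r1:2,r2:2,r3:2
c2: issue MUL r2<-Mul1 | r0:Add1,r1:2,r2:Mul1,r3:2
c3: CDB Add1=4; issue MUL r3<-Mul2 | r0:4,r1:2,r2:Mul1,r3:Mul2
c4: stall | r0:4,r1:2,r2:Mul1,r3:Mul2
c5: stall | r0:4,r1:2,r2:Mul1,r3:Mul2
c6: stall | r0:4,r1:2,r2:Mul1,r3:Mul2
c7: CDB Mul1=4; issue MUL r0<-Mul1 | r0:Mul1,r1:2,r2:4,r3:Mul2
c8: stall | r0:Mul1,r1:2,r2:4,r3:Mul2
c9: stall | r0:Mul1,r1:2,r2:4,r3:Mul2
c10: stall | r0:Mul1,r1:2,r2:4,r3:Mul2
c11: stall | r0:Mul1,r1:2,r2:4,r3:Mul2
c12: CDB Mul1=8; issue MUL r0<-Mul1 | r0:Mul1,r1:2,r2:4,r3:Mul2
c13: CDB Mul2=8; issue MUL r1<-Mul2 | r0:Mul1,r1:Mul2,r2:4,r3:8
c14: issue ADD r3<-Add1 | r0:Mul1,r1:Mul2,r2:4,r3:Add1
c15: issue ADD r0<-Add2 | r0:Add2,r1:Mul2,r2:4,r3:Add1
c16: stall | r0:Add2,r1:Mul2,r2:4,r3:Add1
c17: CDB Mul1=16; issue MUL r0<-Mul1 | r0:Mul1,r1:Mul2,r2:4,r3:Add1
c18: stall | r0:Mul1,r1:Mul2,r2:4,r3:Add1
c19: CDB Add2=32; issue ADD r2<-Add2 | r0:Mul1,r1:Mul2,r2:Add2,r3:Add1
c20: - | r0:Mul1,r1:Mul2,r2:Add2,r3:Add1

STATUS = TAG Mul2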